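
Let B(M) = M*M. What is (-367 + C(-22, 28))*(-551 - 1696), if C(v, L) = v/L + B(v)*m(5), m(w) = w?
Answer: -9222651/2 ≈ -4.6113e+6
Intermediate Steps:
B(M) = M**2
C(v, L) = 5*v**2 + v/L (C(v, L) = v/L + v**2*5 = v/L + 5*v**2 = 5*v**2 + v/L)
(-367 + C(-22, 28))*(-551 - 1696) = (-367 + (5*(-22)**2 - 22/28))*(-551 - 1696) = (-367 + (5*484 - 22*1/28))*(-2247) = (-367 + (2420 - 11/14))*(-2247) = (-367 + 33869/14)*(-2247) = (28731/14)*(-2247) = -9222651/2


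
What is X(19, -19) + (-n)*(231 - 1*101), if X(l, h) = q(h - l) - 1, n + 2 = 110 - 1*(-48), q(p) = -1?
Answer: -20282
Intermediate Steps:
n = 156 (n = -2 + (110 - 1*(-48)) = -2 + (110 + 48) = -2 + 158 = 156)
X(l, h) = -2 (X(l, h) = -1 - 1 = -2)
X(19, -19) + (-n)*(231 - 1*101) = -2 + (-1*156)*(231 - 1*101) = -2 - 156*(231 - 101) = -2 - 156*130 = -2 - 20280 = -20282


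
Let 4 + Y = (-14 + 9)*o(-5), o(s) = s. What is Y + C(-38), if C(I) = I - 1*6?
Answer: -23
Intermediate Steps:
C(I) = -6 + I (C(I) = I - 6 = -6 + I)
Y = 21 (Y = -4 + (-14 + 9)*(-5) = -4 - 5*(-5) = -4 + 25 = 21)
Y + C(-38) = 21 + (-6 - 38) = 21 - 44 = -23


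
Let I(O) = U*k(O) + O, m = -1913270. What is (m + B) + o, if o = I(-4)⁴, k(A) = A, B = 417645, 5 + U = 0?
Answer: -1430089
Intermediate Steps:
U = -5 (U = -5 + 0 = -5)
I(O) = -4*O (I(O) = -5*O + O = -4*O)
o = 65536 (o = (-4*(-4))⁴ = 16⁴ = 65536)
(m + B) + o = (-1913270 + 417645) + 65536 = -1495625 + 65536 = -1430089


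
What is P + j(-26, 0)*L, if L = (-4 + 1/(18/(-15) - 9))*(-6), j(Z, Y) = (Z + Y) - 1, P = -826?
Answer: -25328/17 ≈ -1489.9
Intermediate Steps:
j(Z, Y) = -1 + Y + Z (j(Z, Y) = (Y + Z) - 1 = -1 + Y + Z)
L = 418/17 (L = (-4 + 1/(18*(-1/15) - 9))*(-6) = (-4 + 1/(-6/5 - 9))*(-6) = (-4 + 1/(-51/5))*(-6) = (-4 - 5/51)*(-6) = -209/51*(-6) = 418/17 ≈ 24.588)
P + j(-26, 0)*L = -826 + (-1 + 0 - 26)*(418/17) = -826 - 27*418/17 = -826 - 11286/17 = -25328/17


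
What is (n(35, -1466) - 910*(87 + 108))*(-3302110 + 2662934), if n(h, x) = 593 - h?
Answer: 113065120992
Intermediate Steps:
(n(35, -1466) - 910*(87 + 108))*(-3302110 + 2662934) = ((593 - 1*35) - 910*(87 + 108))*(-3302110 + 2662934) = ((593 - 35) - 910*195)*(-639176) = (558 - 177450)*(-639176) = -176892*(-639176) = 113065120992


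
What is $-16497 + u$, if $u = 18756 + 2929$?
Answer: $5188$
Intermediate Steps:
$u = 21685$
$-16497 + u = -16497 + 21685 = 5188$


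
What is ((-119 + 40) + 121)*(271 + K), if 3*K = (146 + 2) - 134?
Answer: 11578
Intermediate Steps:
K = 14/3 (K = ((146 + 2) - 134)/3 = (148 - 134)/3 = (⅓)*14 = 14/3 ≈ 4.6667)
((-119 + 40) + 121)*(271 + K) = ((-119 + 40) + 121)*(271 + 14/3) = (-79 + 121)*(827/3) = 42*(827/3) = 11578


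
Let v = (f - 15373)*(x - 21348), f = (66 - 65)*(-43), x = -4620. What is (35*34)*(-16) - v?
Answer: -400341728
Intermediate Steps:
f = -43 (f = 1*(-43) = -43)
v = 400322688 (v = (-43 - 15373)*(-4620 - 21348) = -15416*(-25968) = 400322688)
(35*34)*(-16) - v = (35*34)*(-16) - 1*400322688 = 1190*(-16) - 400322688 = -19040 - 400322688 = -400341728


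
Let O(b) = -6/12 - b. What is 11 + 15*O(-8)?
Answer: 247/2 ≈ 123.50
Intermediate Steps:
O(b) = -½ - b (O(b) = -6*1/12 - b = -½ - b)
11 + 15*O(-8) = 11 + 15*(-½ - 1*(-8)) = 11 + 15*(-½ + 8) = 11 + 15*(15/2) = 11 + 225/2 = 247/2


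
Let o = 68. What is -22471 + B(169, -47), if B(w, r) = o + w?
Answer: -22234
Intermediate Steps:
B(w, r) = 68 + w
-22471 + B(169, -47) = -22471 + (68 + 169) = -22471 + 237 = -22234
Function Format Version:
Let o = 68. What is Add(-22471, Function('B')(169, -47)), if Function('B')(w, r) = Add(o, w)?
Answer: -22234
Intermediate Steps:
Function('B')(w, r) = Add(68, w)
Add(-22471, Function('B')(169, -47)) = Add(-22471, Add(68, 169)) = Add(-22471, 237) = -22234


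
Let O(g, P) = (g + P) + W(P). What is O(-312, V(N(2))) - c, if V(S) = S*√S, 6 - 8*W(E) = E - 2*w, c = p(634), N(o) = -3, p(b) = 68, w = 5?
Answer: -378 - 21*I*√3/8 ≈ -378.0 - 4.5466*I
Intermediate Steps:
c = 68
W(E) = 2 - E/8 (W(E) = ¾ - (E - 2*5)/8 = ¾ - (E - 10)/8 = ¾ - (-10 + E)/8 = ¾ + (5/4 - E/8) = 2 - E/8)
V(S) = S^(3/2)
O(g, P) = 2 + g + 7*P/8 (O(g, P) = (g + P) + (2 - P/8) = (P + g) + (2 - P/8) = 2 + g + 7*P/8)
O(-312, V(N(2))) - c = (2 - 312 + 7*(-3)^(3/2)/8) - 1*68 = (2 - 312 + 7*(-3*I*√3)/8) - 68 = (2 - 312 - 21*I*√3/8) - 68 = (-310 - 21*I*√3/8) - 68 = -378 - 21*I*√3/8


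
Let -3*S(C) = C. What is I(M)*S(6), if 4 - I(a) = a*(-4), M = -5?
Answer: 32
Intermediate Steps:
I(a) = 4 + 4*a (I(a) = 4 - a*(-4) = 4 - (-4)*a = 4 + 4*a)
S(C) = -C/3
I(M)*S(6) = (4 + 4*(-5))*(-⅓*6) = (4 - 20)*(-2) = -16*(-2) = 32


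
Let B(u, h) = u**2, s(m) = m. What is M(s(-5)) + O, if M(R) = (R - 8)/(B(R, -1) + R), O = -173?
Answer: -3473/20 ≈ -173.65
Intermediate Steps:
M(R) = (-8 + R)/(R + R**2) (M(R) = (R - 8)/(R**2 + R) = (-8 + R)/(R + R**2))
M(s(-5)) + O = (-8 - 5)/((-5)*(1 - 5)) - 173 = -1/5*(-13)/(-4) - 173 = -1/5*(-1/4)*(-13) - 173 = -13/20 - 173 = -3473/20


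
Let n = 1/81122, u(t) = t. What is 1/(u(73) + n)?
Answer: 81122/5921907 ≈ 0.013699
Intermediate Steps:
n = 1/81122 ≈ 1.2327e-5
1/(u(73) + n) = 1/(73 + 1/81122) = 1/(5921907/81122) = 81122/5921907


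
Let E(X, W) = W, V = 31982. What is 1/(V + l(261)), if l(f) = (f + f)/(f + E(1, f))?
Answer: 1/31983 ≈ 3.1267e-5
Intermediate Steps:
l(f) = 1 (l(f) = (f + f)/(f + f) = (2*f)/((2*f)) = (2*f)*(1/(2*f)) = 1)
1/(V + l(261)) = 1/(31982 + 1) = 1/31983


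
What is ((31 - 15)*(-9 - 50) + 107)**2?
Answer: 700569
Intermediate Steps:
((31 - 15)*(-9 - 50) + 107)**2 = (16*(-59) + 107)**2 = (-944 + 107)**2 = (-837)**2 = 700569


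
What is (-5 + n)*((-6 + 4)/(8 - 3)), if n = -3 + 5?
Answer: 6/5 ≈ 1.2000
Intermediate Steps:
n = 2
(-5 + n)*((-6 + 4)/(8 - 3)) = (-5 + 2)*((-6 + 4)/(8 - 3)) = -(-6)/5 = -3*(-⅖) = 6/5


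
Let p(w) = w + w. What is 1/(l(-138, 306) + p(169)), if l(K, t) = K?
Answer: 1/200 ≈ 0.0050000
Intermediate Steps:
p(w) = 2*w
1/(l(-138, 306) + p(169)) = 1/(-138 + 2*169) = 1/(-138 + 338) = 1/200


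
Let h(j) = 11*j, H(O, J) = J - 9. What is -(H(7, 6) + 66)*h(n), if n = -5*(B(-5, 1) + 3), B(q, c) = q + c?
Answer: -3465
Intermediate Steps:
B(q, c) = c + q
H(O, J) = -9 + J
n = 5 (n = -5*((1 - 5) + 3) = -5*(-4 + 3) = -5*(-1) = 5)
-(H(7, 6) + 66)*h(n) = -((-9 + 6) + 66)*11*5 = -(-3 + 66)*55 = -63*55 = -1*3465 = -3465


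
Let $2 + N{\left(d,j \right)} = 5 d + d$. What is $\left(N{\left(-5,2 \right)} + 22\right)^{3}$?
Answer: $-1000$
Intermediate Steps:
$N{\left(d,j \right)} = -2 + 6 d$ ($N{\left(d,j \right)} = -2 + \left(5 d + d\right) = -2 + 6 d$)
$\left(N{\left(-5,2 \right)} + 22\right)^{3} = \left(\left(-2 + 6 \left(-5\right)\right) + 22\right)^{3} = \left(\left(-2 - 30\right) + 22\right)^{3} = \left(-32 + 22\right)^{3} = \left(-10\right)^{3} = -1000$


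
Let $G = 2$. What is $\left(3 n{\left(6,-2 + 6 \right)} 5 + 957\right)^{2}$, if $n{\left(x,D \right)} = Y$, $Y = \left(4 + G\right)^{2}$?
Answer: $2241009$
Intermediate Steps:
$Y = 36$ ($Y = \left(4 + 2\right)^{2} = 6^{2} = 36$)
$n{\left(x,D \right)} = 36$
$\left(3 n{\left(6,-2 + 6 \right)} 5 + 957\right)^{2} = \left(3 \cdot 36 \cdot 5 + 957\right)^{2} = \left(108 \cdot 5 + 957\right)^{2} = \left(540 + 957\right)^{2} = 1497^{2} = 2241009$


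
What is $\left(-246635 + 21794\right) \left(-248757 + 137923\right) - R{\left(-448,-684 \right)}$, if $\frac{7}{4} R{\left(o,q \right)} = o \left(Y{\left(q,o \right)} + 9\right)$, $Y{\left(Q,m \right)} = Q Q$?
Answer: $25039800834$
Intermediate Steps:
$Y{\left(Q,m \right)} = Q^{2}$
$R{\left(o,q \right)} = \frac{4 o \left(9 + q^{2}\right)}{7}$ ($R{\left(o,q \right)} = \frac{4 o \left(q^{2} + 9\right)}{7} = \frac{4 o \left(9 + q^{2}\right)}{7}$)
$\left(-246635 + 21794\right) \left(-248757 + 137923\right) - R{\left(-448,-684 \right)} = \left(-246635 + 21794\right) \left(-248757 + 137923\right) - \frac{4}{7} \left(-448\right) \left(9 + \left(-684\right)^{2}\right) = \left(-224841\right) \left(-110834\right) - \frac{4}{7} \left(-448\right) \left(9 + 467856\right) = 24920027394 - \frac{4}{7} \left(-448\right) 467865 = 24920027394 - -119773440 = 24920027394 + 119773440 = 25039800834$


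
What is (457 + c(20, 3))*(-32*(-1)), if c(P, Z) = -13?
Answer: 14208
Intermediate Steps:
(457 + c(20, 3))*(-32*(-1)) = (457 - 13)*(-32*(-1)) = 444*32 = 14208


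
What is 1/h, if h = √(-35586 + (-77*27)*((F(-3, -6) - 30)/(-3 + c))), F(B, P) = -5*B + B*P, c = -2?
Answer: -I*√95385/57231 ≈ -0.0053965*I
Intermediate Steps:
h = 3*I*√95385/5 (h = √(-35586 + (-77*27)*((-3*(-5 - 6) - 30)/(-3 - 2))) = √(-35586 - 2079*(-3*(-11) - 30)/(-5)) = √(-35586 - 2079*(33 - 30)*(-1)/5) = √(-35586 - 6237*(-1)/5) = √(-35586 - 2079*(-⅗)) = √(-35586 + 6237/5) = √(-171693/5) = 3*I*√95385/5 ≈ 185.31*I)
1/h = 1/(3*I*√95385/5) = -I*√95385/57231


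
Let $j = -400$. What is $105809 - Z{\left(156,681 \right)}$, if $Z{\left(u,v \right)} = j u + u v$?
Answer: $61973$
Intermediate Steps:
$Z{\left(u,v \right)} = - 400 u + u v$
$105809 - Z{\left(156,681 \right)} = 105809 - 156 \left(-400 + 681\right) = 105809 - 156 \cdot 281 = 105809 - 43836 = 61973$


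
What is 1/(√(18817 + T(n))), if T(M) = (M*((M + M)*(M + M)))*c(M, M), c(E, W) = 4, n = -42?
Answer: -I*√1166591/1166591 ≈ -0.00092585*I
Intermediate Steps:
T(M) = 16*M³ (T(M) = (M*((M + M)*(M + M)))*4 = (M*((2*M)*(2*M)))*4 = (M*(4*M²))*4 = (4*M³)*4 = 16*M³)
1/(√(18817 + T(n))) = 1/(√(18817 + 16*(-42)³)) = 1/(√(18817 + 16*(-74088))) = 1/(√(18817 - 1185408)) = 1/(√(-1166591)) = 1/(I*√1166591) = -I*√1166591/1166591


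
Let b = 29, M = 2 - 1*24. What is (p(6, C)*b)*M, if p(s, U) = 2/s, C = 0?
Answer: -638/3 ≈ -212.67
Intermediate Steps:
M = -22 (M = 2 - 24 = -22)
(p(6, C)*b)*M = ((2/6)*29)*(-22) = ((2*(1/6))*29)*(-22) = ((1/3)*29)*(-22) = (29/3)*(-22) = -638/3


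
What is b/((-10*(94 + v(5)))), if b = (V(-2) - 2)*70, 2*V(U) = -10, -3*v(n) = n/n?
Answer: 147/281 ≈ 0.52313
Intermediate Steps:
v(n) = -⅓ (v(n) = -n/(3*n) = -⅓*1 = -⅓)
V(U) = -5 (V(U) = (½)*(-10) = -5)
b = -490 (b = (-5 - 2)*70 = -7*70 = -490)
b/((-10*(94 + v(5)))) = -490*(-1/(10*(94 - ⅓))) = -490/((-10*281/3)) = -490/(-2810/3) = -490*(-3/2810) = 147/281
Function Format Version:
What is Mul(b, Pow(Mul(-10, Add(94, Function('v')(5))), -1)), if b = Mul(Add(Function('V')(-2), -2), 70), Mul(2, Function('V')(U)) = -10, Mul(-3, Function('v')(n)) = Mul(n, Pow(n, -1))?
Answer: Rational(147, 281) ≈ 0.52313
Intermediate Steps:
Function('v')(n) = Rational(-1, 3) (Function('v')(n) = Mul(Rational(-1, 3), Mul(n, Pow(n, -1))) = Mul(Rational(-1, 3), 1) = Rational(-1, 3))
Function('V')(U) = -5 (Function('V')(U) = Mul(Rational(1, 2), -10) = -5)
b = -490 (b = Mul(Add(-5, -2), 70) = Mul(-7, 70) = -490)
Mul(b, Pow(Mul(-10, Add(94, Function('v')(5))), -1)) = Mul(-490, Pow(Mul(-10, Add(94, Rational(-1, 3))), -1)) = Mul(-490, Pow(Mul(-10, Rational(281, 3)), -1)) = Mul(-490, Pow(Rational(-2810, 3), -1)) = Mul(-490, Rational(-3, 2810)) = Rational(147, 281)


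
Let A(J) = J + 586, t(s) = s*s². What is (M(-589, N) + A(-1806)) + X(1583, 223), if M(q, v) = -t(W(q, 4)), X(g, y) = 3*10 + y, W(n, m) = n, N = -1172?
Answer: 204335502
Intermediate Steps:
X(g, y) = 30 + y
t(s) = s³
M(q, v) = -q³
A(J) = 586 + J
(M(-589, N) + A(-1806)) + X(1583, 223) = (-1*(-589)³ + (586 - 1806)) + (30 + 223) = (-1*(-204336469) - 1220) + 253 = (204336469 - 1220) + 253 = 204335249 + 253 = 204335502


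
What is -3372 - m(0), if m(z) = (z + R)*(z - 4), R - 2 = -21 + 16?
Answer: -3384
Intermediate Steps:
R = -3 (R = 2 + (-21 + 16) = 2 - 5 = -3)
m(z) = (-4 + z)*(-3 + z) (m(z) = (z - 3)*(z - 4) = (-3 + z)*(-4 + z) = (-4 + z)*(-3 + z))
-3372 - m(0) = -3372 - (12 + 0**2 - 7*0) = -3372 - (12 + 0 + 0) = -3372 - 1*12 = -3372 - 12 = -3384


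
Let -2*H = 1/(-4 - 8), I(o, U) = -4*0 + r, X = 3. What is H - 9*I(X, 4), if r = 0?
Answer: 1/24 ≈ 0.041667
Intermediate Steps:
I(o, U) = 0 (I(o, U) = -4*0 + 0 = 0 + 0 = 0)
H = 1/24 (H = -1/(2*(-4 - 8)) = -½/(-12) = -½*(-1/12) = 1/24 ≈ 0.041667)
H - 9*I(X, 4) = 1/24 - 9*0 = 1/24 + 0 = 1/24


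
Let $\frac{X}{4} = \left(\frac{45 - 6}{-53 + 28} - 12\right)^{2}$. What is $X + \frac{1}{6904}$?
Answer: $\frac{3173658961}{4315000} \approx 735.49$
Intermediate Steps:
$X = \frac{459684}{625}$ ($X = 4 \left(\frac{45 - 6}{-53 + 28} - 12\right)^{2} = 4 \left(\frac{39}{-25} - 12\right)^{2} = 4 \left(39 \left(- \frac{1}{25}\right) - 12\right)^{2} = 4 \left(- \frac{39}{25} - 12\right)^{2} = 4 \left(- \frac{339}{25}\right)^{2} = 4 \cdot \frac{114921}{625} = \frac{459684}{625} \approx 735.49$)
$X + \frac{1}{6904} = \frac{459684}{625} + \frac{1}{6904} = \frac{3173658961}{4315000}$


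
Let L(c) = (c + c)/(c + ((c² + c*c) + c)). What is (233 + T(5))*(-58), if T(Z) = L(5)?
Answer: -40571/3 ≈ -13524.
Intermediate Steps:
L(c) = 2*c/(2*c + 2*c²) (L(c) = (2*c)/(c + ((c² + c²) + c)) = (2*c)/(c + (2*c² + c)) = (2*c)/(c + (c + 2*c²)) = (2*c)/(2*c + 2*c²) = 2*c/(2*c + 2*c²))
T(Z) = ⅙ (T(Z) = 1/(1 + 5) = 1/6 = ⅙)
(233 + T(5))*(-58) = (233 + ⅙)*(-58) = (1399/6)*(-58) = -40571/3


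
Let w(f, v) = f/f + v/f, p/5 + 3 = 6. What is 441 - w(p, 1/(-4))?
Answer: 26401/60 ≈ 440.02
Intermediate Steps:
p = 15 (p = -15 + 5*6 = -15 + 30 = 15)
w(f, v) = 1 + v/f
441 - w(p, 1/(-4)) = 441 - (15 + 1/(-4))/15 = 441 - (15 - ¼)/15 = 441 - 59/(15*4) = 441 - 1*59/60 = 441 - 59/60 = 26401/60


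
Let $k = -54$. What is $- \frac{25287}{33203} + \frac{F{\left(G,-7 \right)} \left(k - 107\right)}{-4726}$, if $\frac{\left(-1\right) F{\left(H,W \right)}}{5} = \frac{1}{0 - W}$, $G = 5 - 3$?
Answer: $- \frac{123324707}{156917378} \approx -0.78592$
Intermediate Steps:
$G = 2$
$F{\left(H,W \right)} = \frac{5}{W}$ ($F{\left(H,W \right)} = - \frac{5}{0 - W} = - \frac{5}{\left(-1\right) W} = - 5 \left(- \frac{1}{W}\right) = \frac{5}{W}$)
$- \frac{25287}{33203} + \frac{F{\left(G,-7 \right)} \left(k - 107\right)}{-4726} = - \frac{25287}{33203} + \frac{\frac{5}{-7} \left(-54 - 107\right)}{-4726} = \left(-25287\right) \frac{1}{33203} + 5 \left(- \frac{1}{7}\right) \left(-161\right) \left(- \frac{1}{4726}\right) = - \frac{25287}{33203} + \left(- \frac{5}{7}\right) \left(-161\right) \left(- \frac{1}{4726}\right) = - \frac{25287}{33203} + 115 \left(- \frac{1}{4726}\right) = - \frac{25287}{33203} - \frac{115}{4726} = - \frac{123324707}{156917378}$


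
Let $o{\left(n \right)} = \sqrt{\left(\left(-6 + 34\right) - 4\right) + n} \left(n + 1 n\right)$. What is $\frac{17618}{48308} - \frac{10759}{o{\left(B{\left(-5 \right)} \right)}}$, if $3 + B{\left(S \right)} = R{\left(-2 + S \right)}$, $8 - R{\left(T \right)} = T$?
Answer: $- \frac{129302195}{1739088} \approx -74.351$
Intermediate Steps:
$R{\left(T \right)} = 8 - T$
$B{\left(S \right)} = 7 - S$ ($B{\left(S \right)} = -3 - \left(-10 + S\right) = 7 - S$)
$o{\left(n \right)} = 2 n \sqrt{24 + n}$ ($o{\left(n \right)} = \sqrt{\left(28 - 4\right) + n} \left(n + n\right) = \sqrt{24 + n} 2 n = 2 n \sqrt{24 + n}$)
$\frac{17618}{48308} - \frac{10759}{o{\left(B{\left(-5 \right)} \right)}} = \frac{17618}{48308} - \frac{10759}{2 \left(7 - -5\right) \sqrt{24 + \left(7 - -5\right)}} = 17618 \cdot \frac{1}{48308} - \frac{10759}{2 \left(7 + 5\right) \sqrt{24 + \left(7 + 5\right)}} = \frac{8809}{24154} - \frac{10759}{2 \cdot 12 \sqrt{24 + 12}} = \frac{8809}{24154} - \frac{10759}{2 \cdot 12 \sqrt{36}} = \frac{8809}{24154} - \frac{10759}{2 \cdot 12 \cdot 6} = \frac{8809}{24154} - \frac{10759}{144} = - \frac{129302195}{1739088}$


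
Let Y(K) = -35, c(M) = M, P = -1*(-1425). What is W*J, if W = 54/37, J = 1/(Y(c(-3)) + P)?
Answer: 27/25715 ≈ 0.0010500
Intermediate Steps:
P = 1425
J = 1/1390 (J = 1/(-35 + 1425) = 1/1390 ≈ 0.00071942)
W = 54/37 (W = 54*(1/37) = 54/37 ≈ 1.4595)
W*J = (54/37)*(1/1390) = 27/25715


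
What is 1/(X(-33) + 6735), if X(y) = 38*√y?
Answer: 2245/15135959 - 38*I*√33/45407877 ≈ 0.00014832 - 4.8074e-6*I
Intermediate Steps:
1/(X(-33) + 6735) = 1/(38*√(-33) + 6735) = 1/(38*(I*√33) + 6735) = 1/(38*I*√33 + 6735) = 1/(6735 + 38*I*√33)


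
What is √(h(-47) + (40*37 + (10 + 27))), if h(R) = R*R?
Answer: 9*√46 ≈ 61.041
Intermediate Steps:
h(R) = R²
√(h(-47) + (40*37 + (10 + 27))) = √((-47)² + (40*37 + (10 + 27))) = √(2209 + (1480 + 37)) = √(2209 + 1517) = √3726 = 9*√46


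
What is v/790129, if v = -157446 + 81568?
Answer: -75878/790129 ≈ -0.096032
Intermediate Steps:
v = -75878
v/790129 = -75878/790129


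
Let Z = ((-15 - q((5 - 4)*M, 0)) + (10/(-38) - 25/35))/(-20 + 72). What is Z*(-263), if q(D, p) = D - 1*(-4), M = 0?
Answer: 698791/6916 ≈ 101.04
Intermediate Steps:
q(D, p) = 4 + D (q(D, p) = D + 4 = 4 + D)
Z = -2657/6916 (Z = ((-15 - (4 + (5 - 4)*0)) + (10/(-38) - 25/35))/(-20 + 72) = ((-15 - (4 + 1*0)) + (10*(-1/38) - 25*1/35))/52 = ((-15 - (4 + 0)) + (-5/19 - 5/7))*(1/52) = ((-15 - 1*4) - 130/133)*(1/52) = ((-15 - 4) - 130/133)*(1/52) = (-19 - 130/133)*(1/52) = -2657/133*1/52 = -2657/6916 ≈ -0.38418)
Z*(-263) = -2657/6916*(-263) = 698791/6916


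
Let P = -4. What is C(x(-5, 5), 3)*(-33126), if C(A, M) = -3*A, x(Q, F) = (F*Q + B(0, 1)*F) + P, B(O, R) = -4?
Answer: -4869522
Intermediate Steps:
x(Q, F) = -4 - 4*F + F*Q (x(Q, F) = (F*Q - 4*F) - 4 = (-4*F + F*Q) - 4 = -4 - 4*F + F*Q)
C(x(-5, 5), 3)*(-33126) = -3*(-4 - 4*5 + 5*(-5))*(-33126) = -3*(-4 - 20 - 25)*(-33126) = -3*(-49)*(-33126) = 147*(-33126) = -4869522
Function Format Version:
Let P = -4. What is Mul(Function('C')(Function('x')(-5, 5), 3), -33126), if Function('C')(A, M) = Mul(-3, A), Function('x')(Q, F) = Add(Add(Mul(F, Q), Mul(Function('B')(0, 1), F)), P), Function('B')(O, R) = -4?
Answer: -4869522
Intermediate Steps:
Function('x')(Q, F) = Add(-4, Mul(-4, F), Mul(F, Q)) (Function('x')(Q, F) = Add(Add(Mul(F, Q), Mul(-4, F)), -4) = Add(Add(Mul(-4, F), Mul(F, Q)), -4) = Add(-4, Mul(-4, F), Mul(F, Q)))
Mul(Function('C')(Function('x')(-5, 5), 3), -33126) = Mul(Mul(-3, Add(-4, Mul(-4, 5), Mul(5, -5))), -33126) = Mul(Mul(-3, Add(-4, -20, -25)), -33126) = Mul(Mul(-3, -49), -33126) = Mul(147, -33126) = -4869522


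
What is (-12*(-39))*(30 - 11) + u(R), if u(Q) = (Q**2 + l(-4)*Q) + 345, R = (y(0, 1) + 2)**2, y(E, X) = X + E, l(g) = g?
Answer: 9282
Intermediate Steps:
y(E, X) = E + X
R = 9 (R = ((0 + 1) + 2)**2 = (1 + 2)**2 = 3**2 = 9)
u(Q) = 345 + Q**2 - 4*Q (u(Q) = (Q**2 - 4*Q) + 345 = 345 + Q**2 - 4*Q)
(-12*(-39))*(30 - 11) + u(R) = (-12*(-39))*(30 - 11) + (345 + 9**2 - 4*9) = 468*19 + (345 + 81 - 36) = 8892 + 390 = 9282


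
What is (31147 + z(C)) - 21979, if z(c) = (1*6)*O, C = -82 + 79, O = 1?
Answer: 9174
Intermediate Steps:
C = -3
z(c) = 6 (z(c) = (1*6)*1 = 6*1 = 6)
(31147 + z(C)) - 21979 = (31147 + 6) - 21979 = 31153 - 21979 = 9174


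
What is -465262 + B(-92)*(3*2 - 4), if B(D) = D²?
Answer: -448334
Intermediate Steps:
-465262 + B(-92)*(3*2 - 4) = -465262 + (-92)²*(3*2 - 4) = -465262 + 8464*(6 - 4) = -465262 + 8464*2 = -465262 + 16928 = -448334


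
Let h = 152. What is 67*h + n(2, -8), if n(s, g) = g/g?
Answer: 10185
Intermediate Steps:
n(s, g) = 1
67*h + n(2, -8) = 67*152 + 1 = 10184 + 1 = 10185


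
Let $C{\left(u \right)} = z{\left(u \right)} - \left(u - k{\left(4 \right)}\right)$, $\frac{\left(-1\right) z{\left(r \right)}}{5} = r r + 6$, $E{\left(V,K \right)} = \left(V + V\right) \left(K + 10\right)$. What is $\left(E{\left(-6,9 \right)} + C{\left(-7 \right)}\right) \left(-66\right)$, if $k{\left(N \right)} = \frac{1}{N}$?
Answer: $\frac{65439}{2} \approx 32720.0$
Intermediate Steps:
$E{\left(V,K \right)} = 2 V \left(10 + K\right)$
$z{\left(r \right)} = -30 - 5 r^{2}$ ($z{\left(r \right)} = - 5 \left(r r + 6\right) = - 5 \left(r^{2} + 6\right) = - 5 \left(6 + r^{2}\right) = -30 - 5 r^{2}$)
$C{\left(u \right)} = - \frac{119}{4} - u - 5 u^{2}$ ($C{\left(u \right)} = \left(-30 - 5 u^{2}\right) - \left(- \frac{1}{4} + u\right) = - \frac{119}{4} - u - 5 u^{2}$)
$\left(E{\left(-6,9 \right)} + C{\left(-7 \right)}\right) \left(-66\right) = \left(2 \left(-6\right) \left(10 + 9\right) - \left(\frac{91}{4} + 245\right)\right) \left(-66\right) = \left(2 \left(-6\right) 19 - \frac{1071}{4}\right) \left(-66\right) = \left(-228 - \frac{1071}{4}\right) \left(-66\right) = \left(- \frac{1983}{4}\right) \left(-66\right) = \frac{65439}{2}$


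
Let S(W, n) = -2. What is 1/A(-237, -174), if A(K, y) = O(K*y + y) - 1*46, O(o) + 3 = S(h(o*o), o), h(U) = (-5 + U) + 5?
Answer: -1/51 ≈ -0.019608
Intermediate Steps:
h(U) = U
O(o) = -5 (O(o) = -3 - 2 = -5)
A(K, y) = -51 (A(K, y) = -5 - 1*46 = -5 - 46 = -51)
1/A(-237, -174) = 1/(-51) = -1/51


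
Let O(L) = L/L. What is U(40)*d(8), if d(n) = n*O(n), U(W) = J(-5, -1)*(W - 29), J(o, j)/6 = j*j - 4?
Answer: -1584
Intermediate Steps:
O(L) = 1
J(o, j) = -24 + 6*j**2 (J(o, j) = 6*(j*j - 4) = 6*(j**2 - 4) = 6*(-4 + j**2) = -24 + 6*j**2)
U(W) = 522 - 18*W (U(W) = (-24 + 6*(-1)**2)*(W - 29) = (-24 + 6*1)*(-29 + W) = (-24 + 6)*(-29 + W) = -18*(-29 + W) = 522 - 18*W)
d(n) = n (d(n) = n*1 = n)
U(40)*d(8) = (522 - 18*40)*8 = (522 - 720)*8 = -198*8 = -1584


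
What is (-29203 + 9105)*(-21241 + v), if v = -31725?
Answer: 1064510668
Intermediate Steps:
(-29203 + 9105)*(-21241 + v) = (-29203 + 9105)*(-21241 - 31725) = -20098*(-52966) = 1064510668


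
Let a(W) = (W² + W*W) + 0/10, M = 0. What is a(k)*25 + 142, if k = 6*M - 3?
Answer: 592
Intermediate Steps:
k = -3 (k = 6*0 - 3 = 0 - 3 = -3)
a(W) = 2*W² (a(W) = (W² + W²) + 0*(⅒) = 2*W² + 0 = 2*W²)
a(k)*25 + 142 = (2*(-3)²)*25 + 142 = (2*9)*25 + 142 = 18*25 + 142 = 450 + 142 = 592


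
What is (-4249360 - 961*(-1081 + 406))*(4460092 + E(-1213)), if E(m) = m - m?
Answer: -16059386363020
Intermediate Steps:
E(m) = 0
(-4249360 - 961*(-1081 + 406))*(4460092 + E(-1213)) = (-4249360 - 961*(-1081 + 406))*(4460092 + 0) = (-4249360 - 961*(-675))*4460092 = (-4249360 + 648675)*4460092 = -3600685*4460092 = -16059386363020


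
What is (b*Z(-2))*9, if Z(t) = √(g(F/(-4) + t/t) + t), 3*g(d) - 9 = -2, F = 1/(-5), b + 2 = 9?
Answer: 21*√3 ≈ 36.373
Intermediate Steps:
b = 7 (b = -2 + 9 = 7)
F = -⅕ ≈ -0.20000
g(d) = 7/3 (g(d) = 3 + (⅓)*(-2) = 3 - ⅔ = 7/3)
Z(t) = √(7/3 + t)
(b*Z(-2))*9 = (7*(√(21 + 9*(-2))/3))*9 = (7*(√(21 - 18)/3))*9 = (7*(√3/3))*9 = (7*√3/3)*9 = 21*√3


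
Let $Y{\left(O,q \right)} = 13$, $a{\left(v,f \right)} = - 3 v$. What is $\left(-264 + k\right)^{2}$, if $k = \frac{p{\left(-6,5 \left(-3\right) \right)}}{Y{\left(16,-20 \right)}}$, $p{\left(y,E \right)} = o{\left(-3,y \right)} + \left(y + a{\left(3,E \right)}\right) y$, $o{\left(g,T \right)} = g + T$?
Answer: $\frac{11229201}{169} \approx 66445.0$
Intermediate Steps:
$o{\left(g,T \right)} = T + g$
$p{\left(y,E \right)} = -3 + y + y \left(-9 + y\right)$ ($p{\left(y,E \right)} = \left(y - 3\right) + \left(y - 9\right) y = \left(-3 + y\right) + \left(y - 9\right) y = \left(-3 + y\right) + \left(-9 + y\right) y = \left(-3 + y\right) + y \left(-9 + y\right) = -3 + y + y \left(-9 + y\right)$)
$k = \frac{81}{13}$ ($k = \frac{-3 + \left(-6\right)^{2} - -48}{13} = \left(-3 + 36 + 48\right) \frac{1}{13} = 81 \cdot \frac{1}{13} = \frac{81}{13} \approx 6.2308$)
$\left(-264 + k\right)^{2} = \left(-264 + \frac{81}{13}\right)^{2} = \left(- \frac{3351}{13}\right)^{2} = \frac{11229201}{169}$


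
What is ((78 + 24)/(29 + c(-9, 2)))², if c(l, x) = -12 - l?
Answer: 2601/169 ≈ 15.391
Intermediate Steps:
((78 + 24)/(29 + c(-9, 2)))² = ((78 + 24)/(29 + (-12 - 1*(-9))))² = (102/(29 + (-12 + 9)))² = (102/(29 - 3))² = (102/26)² = (102*(1/26))² = (51/13)² = 2601/169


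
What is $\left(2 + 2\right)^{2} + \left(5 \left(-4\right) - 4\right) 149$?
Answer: $-3560$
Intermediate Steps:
$\left(2 + 2\right)^{2} + \left(5 \left(-4\right) - 4\right) 149 = 4^{2} + \left(-20 - 4\right) 149 = 16 - 3576 = -3560$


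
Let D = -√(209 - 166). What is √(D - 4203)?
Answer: √(-4203 - √43) ≈ 64.881*I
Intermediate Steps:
D = -√43 ≈ -6.5574
√(D - 4203) = √(-√43 - 4203) = √(-4203 - √43)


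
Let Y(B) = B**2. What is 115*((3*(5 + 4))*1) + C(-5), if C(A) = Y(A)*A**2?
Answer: 3730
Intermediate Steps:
C(A) = A**4 (C(A) = A**2*A**2 = A**4)
115*((3*(5 + 4))*1) + C(-5) = 115*((3*(5 + 4))*1) + (-5)**4 = 115*((3*9)*1) + 625 = 115*(27*1) + 625 = 115*27 + 625 = 3105 + 625 = 3730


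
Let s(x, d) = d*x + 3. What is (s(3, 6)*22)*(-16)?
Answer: -7392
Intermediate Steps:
s(x, d) = 3 + d*x
(s(3, 6)*22)*(-16) = ((3 + 6*3)*22)*(-16) = ((3 + 18)*22)*(-16) = (21*22)*(-16) = 462*(-16) = -7392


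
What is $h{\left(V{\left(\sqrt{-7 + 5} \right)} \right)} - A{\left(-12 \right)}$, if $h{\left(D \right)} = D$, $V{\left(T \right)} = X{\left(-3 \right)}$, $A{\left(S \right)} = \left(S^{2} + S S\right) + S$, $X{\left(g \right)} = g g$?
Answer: $-267$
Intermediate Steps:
$X{\left(g \right)} = g^{2}$
$A{\left(S \right)} = S + 2 S^{2}$ ($A{\left(S \right)} = \left(S^{2} + S^{2}\right) + S = 2 S^{2} + S = S + 2 S^{2}$)
$V{\left(T \right)} = 9$ ($V{\left(T \right)} = \left(-3\right)^{2} = 9$)
$h{\left(V{\left(\sqrt{-7 + 5} \right)} \right)} - A{\left(-12 \right)} = 9 - - 12 \left(1 + 2 \left(-12\right)\right) = 9 - - 12 \left(1 - 24\right) = 9 - \left(-12\right) \left(-23\right) = 9 - 276 = -267$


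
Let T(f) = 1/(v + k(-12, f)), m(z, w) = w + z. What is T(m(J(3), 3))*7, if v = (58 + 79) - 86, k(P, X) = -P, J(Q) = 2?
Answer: ⅑ ≈ 0.11111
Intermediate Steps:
v = 51 (v = 137 - 86 = 51)
T(f) = 1/63 (T(f) = 1/(51 - 1*(-12)) = 1/(51 + 12) = 1/63)
T(m(J(3), 3))*7 = (1/63)*7 = ⅑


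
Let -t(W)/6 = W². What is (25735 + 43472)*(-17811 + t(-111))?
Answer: -6348842559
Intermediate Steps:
t(W) = -6*W²
(25735 + 43472)*(-17811 + t(-111)) = (25735 + 43472)*(-17811 - 6*(-111)²) = 69207*(-17811 - 6*12321) = 69207*(-17811 - 73926) = 69207*(-91737) = -6348842559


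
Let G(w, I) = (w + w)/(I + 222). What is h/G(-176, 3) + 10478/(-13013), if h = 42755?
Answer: -6121919/224 ≈ -27330.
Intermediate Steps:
G(w, I) = 2*w/(222 + I) (G(w, I) = (2*w)/(222 + I) = 2*w/(222 + I))
h/G(-176, 3) + 10478/(-13013) = 42755/((2*(-176)/(222 + 3))) + 10478/(-13013) = 42755/((2*(-176)/225)) + 10478*(-1/13013) = 42755/((2*(-176)*(1/225))) - 62/77 = 42755/(-352/225) - 62/77 = 42755*(-225/352) - 62/77 = -9619875/352 - 62/77 = -6121919/224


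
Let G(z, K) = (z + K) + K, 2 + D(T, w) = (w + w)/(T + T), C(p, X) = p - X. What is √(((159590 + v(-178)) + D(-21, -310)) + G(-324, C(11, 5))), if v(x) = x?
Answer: 2*√17542182/21 ≈ 398.89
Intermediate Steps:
D(T, w) = -2 + w/T (D(T, w) = -2 + (w + w)/(T + T) = -2 + (2*w)/((2*T)) = -2 + (2*w)*(1/(2*T)) = -2 + w/T)
G(z, K) = z + 2*K (G(z, K) = (K + z) + K = z + 2*K)
√(((159590 + v(-178)) + D(-21, -310)) + G(-324, C(11, 5))) = √(((159590 - 178) + (-2 - 310/(-21))) + (-324 + 2*(11 - 1*5))) = √((159412 + (-2 - 310*(-1/21))) + (-324 + 2*(11 - 5))) = √((159412 + (-2 + 310/21)) + (-324 + 2*6)) = √((159412 + 268/21) + (-324 + 12)) = √(3347920/21 - 312) = √(3341368/21) = 2*√17542182/21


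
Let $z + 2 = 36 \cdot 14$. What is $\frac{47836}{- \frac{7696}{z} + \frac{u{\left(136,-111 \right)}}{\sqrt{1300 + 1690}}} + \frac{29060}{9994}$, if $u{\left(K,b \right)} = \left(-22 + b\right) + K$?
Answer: $- \frac{689666742045887810}{221230551733147} - \frac{9041147508 \sqrt{2990}}{44272673951} \approx -3128.6$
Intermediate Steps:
$z = 502$ ($z = -2 + 36 \cdot 14 = -2 + 504 = 502$)
$u{\left(K,b \right)} = -22 + K + b$
$\frac{47836}{- \frac{7696}{z} + \frac{u{\left(136,-111 \right)}}{\sqrt{1300 + 1690}}} + \frac{29060}{9994} = \frac{47836}{- \frac{7696}{502} + \frac{-22 + 136 - 111}{\sqrt{1300 + 1690}}} + \frac{29060}{9994} = \frac{47836}{\left(-7696\right) \frac{1}{502} + \frac{3}{\sqrt{2990}}} + 29060 \cdot \frac{1}{9994} = \frac{47836}{- \frac{3848}{251} + 3 \frac{\sqrt{2990}}{2990}} + \frac{14530}{4997} = \frac{47836}{- \frac{3848}{251} + \frac{3 \sqrt{2990}}{2990}} + \frac{14530}{4997} = \frac{14530}{4997} + \frac{47836}{- \frac{3848}{251} + \frac{3 \sqrt{2990}}{2990}}$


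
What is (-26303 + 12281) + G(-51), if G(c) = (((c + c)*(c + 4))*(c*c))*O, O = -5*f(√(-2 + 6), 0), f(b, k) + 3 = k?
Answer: 187023888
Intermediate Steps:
f(b, k) = -3 + k
O = 15 (O = -5*(-3 + 0) = -5*(-3) = 15)
G(c) = 30*c³*(4 + c) (G(c) = (((c + c)*(c + 4))*(c*c))*15 = (((2*c)*(4 + c))*c²)*15 = ((2*c*(4 + c))*c²)*15 = (2*c³*(4 + c))*15 = 30*c³*(4 + c))
(-26303 + 12281) + G(-51) = (-26303 + 12281) + 30*(-51)³*(4 - 51) = -14022 + 30*(-132651)*(-47) = -14022 + 187037910 = 187023888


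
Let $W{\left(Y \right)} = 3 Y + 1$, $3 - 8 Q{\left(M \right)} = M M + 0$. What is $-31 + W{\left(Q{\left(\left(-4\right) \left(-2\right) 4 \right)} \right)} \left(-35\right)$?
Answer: $\frac{106677}{8} \approx 13335.0$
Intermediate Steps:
$Q{\left(M \right)} = \frac{3}{8} - \frac{M^{2}}{8}$ ($Q{\left(M \right)} = \frac{3}{8} - \frac{M M + 0}{8} = \frac{3}{8} - \frac{M^{2} + 0}{8} = \frac{3}{8} - \frac{M^{2}}{8}$)
$W{\left(Y \right)} = 1 + 3 Y$
$-31 + W{\left(Q{\left(\left(-4\right) \left(-2\right) 4 \right)} \right)} \left(-35\right) = -31 + \left(1 + 3 \left(\frac{3}{8} - \frac{\left(\left(-4\right) \left(-2\right) 4\right)^{2}}{8}\right)\right) \left(-35\right) = -31 + \left(1 + 3 \left(\frac{3}{8} - \frac{\left(8 \cdot 4\right)^{2}}{8}\right)\right) \left(-35\right) = -31 + \left(1 + 3 \left(\frac{3}{8} - \frac{32^{2}}{8}\right)\right) \left(-35\right) = -31 + \left(1 + 3 \left(\frac{3}{8} - 128\right)\right) \left(-35\right) = -31 + \left(1 + 3 \left(- \frac{1021}{8}\right)\right) \left(-35\right) = -31 + \left(1 - \frac{3063}{8}\right) \left(-35\right) = -31 - - \frac{106925}{8} = -31 + \frac{106925}{8} = \frac{106677}{8}$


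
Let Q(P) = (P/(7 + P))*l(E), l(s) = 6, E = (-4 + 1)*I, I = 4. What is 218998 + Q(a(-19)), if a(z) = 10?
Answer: 3723026/17 ≈ 2.1900e+5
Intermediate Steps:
E = -12 (E = (-4 + 1)*4 = -3*4 = -12)
Q(P) = 6*P/(7 + P) (Q(P) = (P/(7 + P))*6 = 6*P/(7 + P))
218998 + Q(a(-19)) = 218998 + 6*10/(7 + 10) = 218998 + 6*10/17 = 218998 + 6*10*(1/17) = 218998 + 60/17 = 3723026/17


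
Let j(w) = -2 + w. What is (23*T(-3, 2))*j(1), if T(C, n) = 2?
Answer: -46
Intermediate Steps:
(23*T(-3, 2))*j(1) = (23*2)*(-2 + 1) = 46*(-1) = -46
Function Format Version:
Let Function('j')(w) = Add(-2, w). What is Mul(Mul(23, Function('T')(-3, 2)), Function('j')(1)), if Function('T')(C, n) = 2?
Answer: -46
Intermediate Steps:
Mul(Mul(23, Function('T')(-3, 2)), Function('j')(1)) = Mul(Mul(23, 2), Add(-2, 1)) = Mul(46, -1) = -46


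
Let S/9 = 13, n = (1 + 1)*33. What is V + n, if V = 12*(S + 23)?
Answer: 1746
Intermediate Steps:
n = 66 (n = 2*33 = 66)
S = 117 (S = 9*13 = 117)
V = 1680 (V = 12*(117 + 23) = 12*140 = 1680)
V + n = 1680 + 66 = 1746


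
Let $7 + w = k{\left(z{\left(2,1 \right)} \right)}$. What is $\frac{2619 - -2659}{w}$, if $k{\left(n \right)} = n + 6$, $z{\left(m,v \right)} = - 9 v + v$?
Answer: $- \frac{5278}{9} \approx -586.44$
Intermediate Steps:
$z{\left(m,v \right)} = - 8 v$
$k{\left(n \right)} = 6 + n$
$w = -9$ ($w = -7 + \left(6 - 8\right) = -7 - 2 = -9$)
$\frac{2619 - -2659}{w} = \frac{2619 - -2659}{-9} = \left(2619 + 2659\right) \left(- \frac{1}{9}\right) = 5278 \left(- \frac{1}{9}\right) = - \frac{5278}{9}$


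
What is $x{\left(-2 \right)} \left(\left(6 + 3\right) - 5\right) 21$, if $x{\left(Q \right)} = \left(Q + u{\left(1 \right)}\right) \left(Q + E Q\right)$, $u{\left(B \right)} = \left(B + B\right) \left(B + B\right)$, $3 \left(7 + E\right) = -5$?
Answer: $2576$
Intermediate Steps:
$E = - \frac{26}{3}$ ($E = -7 + \frac{1}{3} \left(-5\right) = -7 - \frac{5}{3} = - \frac{26}{3} \approx -8.6667$)
$u{\left(B \right)} = 4 B^{2}$ ($u{\left(B \right)} = 2 B 2 B = 4 B^{2}$)
$x{\left(Q \right)} = - \frac{23 Q \left(4 + Q\right)}{3}$ ($x{\left(Q \right)} = \left(Q + 4 \cdot 1^{2}\right) \left(Q - \frac{26 Q}{3}\right) = \left(Q + 4 \cdot 1\right) \left(- \frac{23 Q}{3}\right) = \left(Q + 4\right) \left(- \frac{23 Q}{3}\right) = \left(4 + Q\right) \left(- \frac{23 Q}{3}\right) = - \frac{23 Q \left(4 + Q\right)}{3}$)
$x{\left(-2 \right)} \left(\left(6 + 3\right) - 5\right) 21 = \frac{23}{3} \left(-2\right) \left(-4 - -2\right) \left(\left(6 + 3\right) - 5\right) 21 = \frac{23}{3} \left(-2\right) \left(-4 + 2\right) \left(9 - 5\right) 21 = \frac{23}{3} \left(-2\right) \left(-2\right) 4 \cdot 21 = \frac{92}{3} \cdot 4 \cdot 21 = \frac{368}{3} \cdot 21 = 2576$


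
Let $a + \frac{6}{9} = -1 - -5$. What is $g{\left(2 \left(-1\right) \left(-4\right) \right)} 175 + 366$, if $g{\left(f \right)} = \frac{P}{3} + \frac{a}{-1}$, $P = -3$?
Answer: $- \frac{1177}{3} \approx -392.33$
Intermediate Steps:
$a = \frac{10}{3}$ ($a = - \frac{2}{3} - -4 = - \frac{2}{3} + \left(-1 + 5\right) = - \frac{2}{3} + 4 = \frac{10}{3} \approx 3.3333$)
$g{\left(f \right)} = - \frac{13}{3}$ ($g{\left(f \right)} = - \frac{3}{3} + \frac{10}{3 \left(-1\right)} = \left(-3\right) \frac{1}{3} + \frac{10}{3} \left(-1\right) = -1 - \frac{10}{3} = - \frac{13}{3}$)
$g{\left(2 \left(-1\right) \left(-4\right) \right)} 175 + 366 = \left(- \frac{13}{3}\right) 175 + 366 = - \frac{2275}{3} + 366 = - \frac{1177}{3}$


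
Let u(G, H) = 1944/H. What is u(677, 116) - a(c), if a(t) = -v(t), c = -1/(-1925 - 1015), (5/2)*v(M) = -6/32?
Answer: 19353/1160 ≈ 16.684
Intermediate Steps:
v(M) = -3/40 (v(M) = 2*(-6/32)/5 = 2*(-6*1/32)/5 = (2/5)*(-3/16) = -3/40)
c = 1/2940 (c = -1/(-2940) = -1*(-1/2940) = 1/2940 ≈ 0.00034014)
a(t) = 3/40 (a(t) = -1*(-3/40) = 3/40)
u(677, 116) - a(c) = 1944/116 - 1*3/40 = 1944*(1/116) - 3/40 = 486/29 - 3/40 = 19353/1160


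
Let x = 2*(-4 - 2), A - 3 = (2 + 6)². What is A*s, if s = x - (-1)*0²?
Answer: -804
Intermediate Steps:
A = 67 (A = 3 + (2 + 6)² = 3 + 8² = 3 + 64 = 67)
x = -12 (x = 2*(-6) = -12)
s = -12 (s = -12 - (-1)*0² = -12 - (-1)*0 = -12 - 1*0 = -12 + 0 = -12)
A*s = 67*(-12) = -804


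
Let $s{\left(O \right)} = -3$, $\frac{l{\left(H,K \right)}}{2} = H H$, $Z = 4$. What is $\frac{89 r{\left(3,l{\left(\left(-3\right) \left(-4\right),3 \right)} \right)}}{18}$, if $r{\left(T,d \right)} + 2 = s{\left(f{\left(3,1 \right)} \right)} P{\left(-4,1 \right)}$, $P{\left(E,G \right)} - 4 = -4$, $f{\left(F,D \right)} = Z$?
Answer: $- \frac{89}{9} \approx -9.8889$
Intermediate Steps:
$f{\left(F,D \right)} = 4$
$P{\left(E,G \right)} = 0$ ($P{\left(E,G \right)} = 4 - 4 = 0$)
$l{\left(H,K \right)} = 2 H^{2}$ ($l{\left(H,K \right)} = 2 H H = 2 H^{2}$)
$r{\left(T,d \right)} = -2$ ($r{\left(T,d \right)} = -2 - 0 = -2 + 0 = -2$)
$\frac{89 r{\left(3,l{\left(\left(-3\right) \left(-4\right),3 \right)} \right)}}{18} = \frac{89 \left(-2\right)}{18} = \left(-178\right) \frac{1}{18} = - \frac{89}{9}$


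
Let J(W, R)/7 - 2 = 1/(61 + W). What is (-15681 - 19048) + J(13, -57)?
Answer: -2568903/74 ≈ -34715.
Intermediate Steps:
J(W, R) = 14 + 7/(61 + W)
(-15681 - 19048) + J(13, -57) = (-15681 - 19048) + 7*(123 + 2*13)/(61 + 13) = -34729 + 7*(123 + 26)/74 = -34729 + 7*(1/74)*149 = -34729 + 1043/74 = -2568903/74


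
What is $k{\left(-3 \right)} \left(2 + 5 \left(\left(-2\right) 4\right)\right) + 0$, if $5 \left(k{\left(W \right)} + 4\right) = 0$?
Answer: $152$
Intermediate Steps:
$k{\left(W \right)} = -4$ ($k{\left(W \right)} = -4 + \frac{1}{5} \cdot 0 = -4 + 0 = -4$)
$k{\left(-3 \right)} \left(2 + 5 \left(\left(-2\right) 4\right)\right) + 0 = - 4 \left(2 + 5 \left(\left(-2\right) 4\right)\right) + 0 = - 4 \left(2 + 5 \left(-8\right)\right) + 0 = - 4 \left(2 - 40\right) + 0 = \left(-4\right) \left(-38\right) + 0 = 152 + 0 = 152$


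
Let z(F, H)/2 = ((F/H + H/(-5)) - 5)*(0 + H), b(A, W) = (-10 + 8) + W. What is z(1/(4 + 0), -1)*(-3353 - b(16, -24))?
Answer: -336027/10 ≈ -33603.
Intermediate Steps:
b(A, W) = -2 + W
z(F, H) = 2*H*(-5 - H/5 + F/H) (z(F, H) = 2*(((F/H + H/(-5)) - 5)*(0 + H)) = 2*(((F/H + H*(-⅕)) - 5)*H) = 2*(((F/H - H/5) - 5)*H) = 2*(((-H/5 + F/H) - 5)*H) = 2*((-5 - H/5 + F/H)*H) = 2*(H*(-5 - H/5 + F/H)) = 2*H*(-5 - H/5 + F/H))
z(1/(4 + 0), -1)*(-3353 - b(16, -24)) = (-10*(-1) + 2/(4 + 0) - ⅖*(-1)²)*(-3353 - (-2 - 24)) = (10 + 2/4 - ⅖*1)*(-3353 - 1*(-26)) = (10 + 2*(¼) - ⅖)*(-3353 + 26) = (10 + ½ - ⅖)*(-3327) = (101/10)*(-3327) = -336027/10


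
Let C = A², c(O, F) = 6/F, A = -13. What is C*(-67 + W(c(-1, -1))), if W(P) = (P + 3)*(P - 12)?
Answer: -2197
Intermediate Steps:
W(P) = (-12 + P)*(3 + P) (W(P) = (3 + P)*(-12 + P) = (-12 + P)*(3 + P))
C = 169 (C = (-13)² = 169)
C*(-67 + W(c(-1, -1))) = 169*(-67 + (-36 + (6/(-1))² - 54/(-1))) = 169*(-67 + (-36 + (6*(-1))² - 54*(-1))) = 169*(-67 + (-36 + (-6)² - 9*(-6))) = 169*(-67 + (-36 + 36 + 54)) = 169*(-67 + 54) = 169*(-13) = -2197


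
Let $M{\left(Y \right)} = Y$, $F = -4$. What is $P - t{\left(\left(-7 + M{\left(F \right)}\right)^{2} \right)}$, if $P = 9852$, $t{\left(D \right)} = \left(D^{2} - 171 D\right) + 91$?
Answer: $15811$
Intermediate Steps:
$t{\left(D \right)} = 91 + D^{2} - 171 D$
$P - t{\left(\left(-7 + M{\left(F \right)}\right)^{2} \right)} = 9852 - \left(91 + \left(\left(-7 - 4\right)^{2}\right)^{2} - 171 \left(-7 - 4\right)^{2}\right) = 9852 - \left(91 + \left(\left(-11\right)^{2}\right)^{2} - 171 \left(-11\right)^{2}\right) = 9852 - \left(91 + 121^{2} - 20691\right) = 9852 - \left(91 + 14641 - 20691\right) = 9852 - -5959 = 9852 + 5959 = 15811$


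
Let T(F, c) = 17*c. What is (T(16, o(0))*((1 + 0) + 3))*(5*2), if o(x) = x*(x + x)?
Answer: 0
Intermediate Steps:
o(x) = 2*x**2 (o(x) = x*(2*x) = 2*x**2)
(T(16, o(0))*((1 + 0) + 3))*(5*2) = ((17*(2*0**2))*((1 + 0) + 3))*(5*2) = ((17*(2*0))*(1 + 3))*10 = ((17*0)*4)*10 = (0*4)*10 = 0*10 = 0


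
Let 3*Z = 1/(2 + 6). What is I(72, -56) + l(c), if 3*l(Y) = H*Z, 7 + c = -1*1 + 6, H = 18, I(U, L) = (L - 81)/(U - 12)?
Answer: -61/30 ≈ -2.0333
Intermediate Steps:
I(U, L) = (-81 + L)/(-12 + U)
Z = 1/24 (Z = 1/(3*(2 + 6)) = (1/3)/8 = (1/3)*(1/8) = 1/24 ≈ 0.041667)
c = -2 (c = -7 + (-1*1 + 6) = -7 + (-1 + 6) = -7 + 5 = -2)
l(Y) = 1/4 (l(Y) = (18*(1/24))/3 = (1/3)*(3/4) = 1/4)
I(72, -56) + l(c) = (-81 - 56)/(-12 + 72) + 1/4 = -137/60 + 1/4 = -61/30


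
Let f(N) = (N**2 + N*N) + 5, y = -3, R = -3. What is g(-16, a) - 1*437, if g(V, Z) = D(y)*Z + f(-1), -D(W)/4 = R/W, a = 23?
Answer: -522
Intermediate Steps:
f(N) = 5 + 2*N**2 (f(N) = (N**2 + N**2) + 5 = 2*N**2 + 5 = 5 + 2*N**2)
D(W) = 12/W (D(W) = -(-12)/W = 12/W)
g(V, Z) = 7 - 4*Z (g(V, Z) = (12/(-3))*Z + (5 + 2*(-1)**2) = (12*(-1/3))*Z + (5 + 2*1) = -4*Z + (5 + 2) = -4*Z + 7 = 7 - 4*Z)
g(-16, a) - 1*437 = (7 - 4*23) - 1*437 = (7 - 92) - 437 = -85 - 437 = -522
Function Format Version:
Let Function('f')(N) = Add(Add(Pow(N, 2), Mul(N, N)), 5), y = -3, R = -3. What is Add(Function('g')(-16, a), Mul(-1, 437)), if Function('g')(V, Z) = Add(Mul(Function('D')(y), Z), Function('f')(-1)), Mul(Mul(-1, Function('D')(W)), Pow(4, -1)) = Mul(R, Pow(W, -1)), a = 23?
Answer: -522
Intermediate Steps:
Function('f')(N) = Add(5, Mul(2, Pow(N, 2))) (Function('f')(N) = Add(Add(Pow(N, 2), Pow(N, 2)), 5) = Add(Mul(2, Pow(N, 2)), 5) = Add(5, Mul(2, Pow(N, 2))))
Function('D')(W) = Mul(12, Pow(W, -1)) (Function('D')(W) = Mul(-4, Mul(-3, Pow(W, -1))) = Mul(12, Pow(W, -1)))
Function('g')(V, Z) = Add(7, Mul(-4, Z)) (Function('g')(V, Z) = Add(Mul(Mul(12, Pow(-3, -1)), Z), Add(5, Mul(2, Pow(-1, 2)))) = Add(Mul(Mul(12, Rational(-1, 3)), Z), Add(5, Mul(2, 1))) = Add(Mul(-4, Z), Add(5, 2)) = Add(Mul(-4, Z), 7) = Add(7, Mul(-4, Z)))
Add(Function('g')(-16, a), Mul(-1, 437)) = Add(Add(7, Mul(-4, 23)), Mul(-1, 437)) = Add(Add(7, -92), -437) = Add(-85, -437) = -522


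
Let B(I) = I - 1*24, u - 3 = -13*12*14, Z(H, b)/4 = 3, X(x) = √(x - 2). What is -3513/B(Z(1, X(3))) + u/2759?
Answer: 3222065/11036 ≈ 291.96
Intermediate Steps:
X(x) = √(-2 + x)
Z(H, b) = 12 (Z(H, b) = 4*3 = 12)
u = -2181 (u = 3 - 13*12*14 = 3 - 156*14 = 3 - 2184 = -2181)
B(I) = -24 + I (B(I) = I - 24 = -24 + I)
-3513/B(Z(1, X(3))) + u/2759 = -3513/(-24 + 12) - 2181/2759 = -3513/(-12) - 2181*1/2759 = -3513*(-1/12) - 2181/2759 = 1171/4 - 2181/2759 = 3222065/11036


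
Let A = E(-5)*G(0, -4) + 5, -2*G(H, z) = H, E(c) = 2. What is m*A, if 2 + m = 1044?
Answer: 5210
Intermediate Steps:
m = 1042 (m = -2 + 1044 = 1042)
G(H, z) = -H/2
A = 5 (A = 2*(-½*0) + 5 = 2*0 + 5 = 0 + 5 = 5)
m*A = 1042*5 = 5210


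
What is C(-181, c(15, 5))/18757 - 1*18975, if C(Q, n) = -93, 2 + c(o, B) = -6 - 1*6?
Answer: -355914168/18757 ≈ -18975.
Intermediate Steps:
c(o, B) = -14 (c(o, B) = -2 + (-6 - 1*6) = -2 + (-6 - 6) = -2 - 12 = -14)
C(-181, c(15, 5))/18757 - 1*18975 = -93/18757 - 1*18975 = -93*1/18757 - 18975 = -93/18757 - 18975 = -355914168/18757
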